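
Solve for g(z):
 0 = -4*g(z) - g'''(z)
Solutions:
 g(z) = C3*exp(-2^(2/3)*z) + (C1*sin(2^(2/3)*sqrt(3)*z/2) + C2*cos(2^(2/3)*sqrt(3)*z/2))*exp(2^(2/3)*z/2)


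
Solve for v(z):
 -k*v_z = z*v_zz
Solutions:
 v(z) = C1 + z^(1 - re(k))*(C2*sin(log(z)*Abs(im(k))) + C3*cos(log(z)*im(k)))


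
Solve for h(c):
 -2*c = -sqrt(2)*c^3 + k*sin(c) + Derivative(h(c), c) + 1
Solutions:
 h(c) = C1 + sqrt(2)*c^4/4 - c^2 - c + k*cos(c)


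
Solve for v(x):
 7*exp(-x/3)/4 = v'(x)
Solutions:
 v(x) = C1 - 21*exp(-x/3)/4


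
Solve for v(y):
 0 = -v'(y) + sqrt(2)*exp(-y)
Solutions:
 v(y) = C1 - sqrt(2)*exp(-y)


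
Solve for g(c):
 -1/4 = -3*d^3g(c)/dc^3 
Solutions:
 g(c) = C1 + C2*c + C3*c^2 + c^3/72


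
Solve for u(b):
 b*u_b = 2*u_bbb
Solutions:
 u(b) = C1 + Integral(C2*airyai(2^(2/3)*b/2) + C3*airybi(2^(2/3)*b/2), b)


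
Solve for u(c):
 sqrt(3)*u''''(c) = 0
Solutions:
 u(c) = C1 + C2*c + C3*c^2 + C4*c^3


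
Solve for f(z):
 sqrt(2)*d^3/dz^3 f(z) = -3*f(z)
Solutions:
 f(z) = C3*exp(-2^(5/6)*3^(1/3)*z/2) + (C1*sin(6^(5/6)*z/4) + C2*cos(6^(5/6)*z/4))*exp(2^(5/6)*3^(1/3)*z/4)


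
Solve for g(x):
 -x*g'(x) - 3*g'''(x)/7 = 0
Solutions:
 g(x) = C1 + Integral(C2*airyai(-3^(2/3)*7^(1/3)*x/3) + C3*airybi(-3^(2/3)*7^(1/3)*x/3), x)


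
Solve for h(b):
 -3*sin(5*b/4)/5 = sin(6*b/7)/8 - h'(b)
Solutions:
 h(b) = C1 - 7*cos(6*b/7)/48 - 12*cos(5*b/4)/25


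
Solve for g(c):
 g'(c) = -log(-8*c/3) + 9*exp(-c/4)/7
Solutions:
 g(c) = C1 - c*log(-c) + c*(-3*log(2) + 1 + log(3)) - 36*exp(-c/4)/7


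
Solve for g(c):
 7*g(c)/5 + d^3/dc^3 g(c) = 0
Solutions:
 g(c) = C3*exp(-5^(2/3)*7^(1/3)*c/5) + (C1*sin(sqrt(3)*5^(2/3)*7^(1/3)*c/10) + C2*cos(sqrt(3)*5^(2/3)*7^(1/3)*c/10))*exp(5^(2/3)*7^(1/3)*c/10)


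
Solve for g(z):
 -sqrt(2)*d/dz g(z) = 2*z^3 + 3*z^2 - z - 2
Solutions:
 g(z) = C1 - sqrt(2)*z^4/4 - sqrt(2)*z^3/2 + sqrt(2)*z^2/4 + sqrt(2)*z


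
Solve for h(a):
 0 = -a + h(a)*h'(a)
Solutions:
 h(a) = -sqrt(C1 + a^2)
 h(a) = sqrt(C1 + a^2)


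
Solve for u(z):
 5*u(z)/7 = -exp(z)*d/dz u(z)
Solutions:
 u(z) = C1*exp(5*exp(-z)/7)


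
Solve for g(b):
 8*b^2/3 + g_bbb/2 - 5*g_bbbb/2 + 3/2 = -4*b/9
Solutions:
 g(b) = C1 + C2*b + C3*b^2 + C4*exp(b/5) - 4*b^5/45 - 61*b^4/27 - 2467*b^3/54


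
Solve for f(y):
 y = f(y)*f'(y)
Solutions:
 f(y) = -sqrt(C1 + y^2)
 f(y) = sqrt(C1 + y^2)


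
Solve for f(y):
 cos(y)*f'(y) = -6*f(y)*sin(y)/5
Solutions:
 f(y) = C1*cos(y)^(6/5)


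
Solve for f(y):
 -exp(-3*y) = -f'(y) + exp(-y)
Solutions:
 f(y) = C1 - exp(-y) - exp(-3*y)/3


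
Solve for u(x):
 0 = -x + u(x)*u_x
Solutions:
 u(x) = -sqrt(C1 + x^2)
 u(x) = sqrt(C1 + x^2)


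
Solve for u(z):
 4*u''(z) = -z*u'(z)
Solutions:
 u(z) = C1 + C2*erf(sqrt(2)*z/4)


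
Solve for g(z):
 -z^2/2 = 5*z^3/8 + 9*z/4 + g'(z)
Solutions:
 g(z) = C1 - 5*z^4/32 - z^3/6 - 9*z^2/8


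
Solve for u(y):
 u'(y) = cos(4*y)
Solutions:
 u(y) = C1 + sin(4*y)/4


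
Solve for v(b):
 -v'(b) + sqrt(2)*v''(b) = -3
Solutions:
 v(b) = C1 + C2*exp(sqrt(2)*b/2) + 3*b


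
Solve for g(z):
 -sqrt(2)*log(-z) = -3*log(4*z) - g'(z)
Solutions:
 g(z) = C1 - z*(3 - sqrt(2))*log(z) + z*(-6*log(2) - sqrt(2) + 3 + sqrt(2)*I*pi)


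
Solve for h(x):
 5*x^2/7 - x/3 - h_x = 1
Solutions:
 h(x) = C1 + 5*x^3/21 - x^2/6 - x


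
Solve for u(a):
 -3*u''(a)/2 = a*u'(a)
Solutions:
 u(a) = C1 + C2*erf(sqrt(3)*a/3)


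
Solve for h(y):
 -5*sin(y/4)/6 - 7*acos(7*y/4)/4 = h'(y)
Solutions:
 h(y) = C1 - 7*y*acos(7*y/4)/4 + sqrt(16 - 49*y^2)/4 + 10*cos(y/4)/3


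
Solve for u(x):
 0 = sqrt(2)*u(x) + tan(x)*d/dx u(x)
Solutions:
 u(x) = C1/sin(x)^(sqrt(2))


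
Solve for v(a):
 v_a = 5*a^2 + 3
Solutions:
 v(a) = C1 + 5*a^3/3 + 3*a


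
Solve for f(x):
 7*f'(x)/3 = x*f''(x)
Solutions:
 f(x) = C1 + C2*x^(10/3)


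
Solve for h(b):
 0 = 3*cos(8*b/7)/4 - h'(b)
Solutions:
 h(b) = C1 + 21*sin(8*b/7)/32


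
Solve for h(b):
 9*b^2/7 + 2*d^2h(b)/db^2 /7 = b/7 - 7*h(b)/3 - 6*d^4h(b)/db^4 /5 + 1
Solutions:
 h(b) = -27*b^2/49 + 3*b/49 + (C1*sin(2^(3/4)*sqrt(3)*35^(1/4)*b*cos(atan(sqrt(3405)/5)/2)/6) + C2*cos(2^(3/4)*sqrt(3)*35^(1/4)*b*cos(atan(sqrt(3405)/5)/2)/6))*exp(-2^(3/4)*sqrt(3)*35^(1/4)*b*sin(atan(sqrt(3405)/5)/2)/6) + (C3*sin(2^(3/4)*sqrt(3)*35^(1/4)*b*cos(atan(sqrt(3405)/5)/2)/6) + C4*cos(2^(3/4)*sqrt(3)*35^(1/4)*b*cos(atan(sqrt(3405)/5)/2)/6))*exp(2^(3/4)*sqrt(3)*35^(1/4)*b*sin(atan(sqrt(3405)/5)/2)/6) + 1353/2401


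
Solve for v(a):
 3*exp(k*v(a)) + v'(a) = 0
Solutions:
 v(a) = Piecewise((log(1/(C1*k + 3*a*k))/k, Ne(k, 0)), (nan, True))
 v(a) = Piecewise((C1 - 3*a, Eq(k, 0)), (nan, True))


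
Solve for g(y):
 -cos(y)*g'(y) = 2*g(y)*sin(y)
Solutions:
 g(y) = C1*cos(y)^2


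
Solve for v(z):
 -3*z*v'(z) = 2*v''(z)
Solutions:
 v(z) = C1 + C2*erf(sqrt(3)*z/2)


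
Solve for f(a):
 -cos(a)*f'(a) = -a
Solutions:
 f(a) = C1 + Integral(a/cos(a), a)


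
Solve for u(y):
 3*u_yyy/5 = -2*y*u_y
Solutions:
 u(y) = C1 + Integral(C2*airyai(-10^(1/3)*3^(2/3)*y/3) + C3*airybi(-10^(1/3)*3^(2/3)*y/3), y)


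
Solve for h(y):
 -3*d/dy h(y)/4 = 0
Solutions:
 h(y) = C1


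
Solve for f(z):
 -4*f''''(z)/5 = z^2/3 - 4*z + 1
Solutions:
 f(z) = C1 + C2*z + C3*z^2 + C4*z^3 - z^6/864 + z^5/24 - 5*z^4/96


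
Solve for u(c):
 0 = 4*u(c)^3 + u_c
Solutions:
 u(c) = -sqrt(2)*sqrt(-1/(C1 - 4*c))/2
 u(c) = sqrt(2)*sqrt(-1/(C1 - 4*c))/2


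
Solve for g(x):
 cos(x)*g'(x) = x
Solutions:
 g(x) = C1 + Integral(x/cos(x), x)


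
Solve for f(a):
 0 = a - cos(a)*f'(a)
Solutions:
 f(a) = C1 + Integral(a/cos(a), a)


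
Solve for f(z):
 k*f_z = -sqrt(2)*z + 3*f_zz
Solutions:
 f(z) = C1 + C2*exp(k*z/3) - sqrt(2)*z^2/(2*k) - 3*sqrt(2)*z/k^2


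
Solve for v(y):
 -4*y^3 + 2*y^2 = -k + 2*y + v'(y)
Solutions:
 v(y) = C1 + k*y - y^4 + 2*y^3/3 - y^2


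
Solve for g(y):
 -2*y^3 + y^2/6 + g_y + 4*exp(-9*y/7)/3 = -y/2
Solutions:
 g(y) = C1 + y^4/2 - y^3/18 - y^2/4 + 28*exp(-9*y/7)/27


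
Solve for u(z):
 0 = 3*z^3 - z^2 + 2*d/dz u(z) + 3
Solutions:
 u(z) = C1 - 3*z^4/8 + z^3/6 - 3*z/2


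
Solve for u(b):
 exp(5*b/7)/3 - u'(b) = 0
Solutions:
 u(b) = C1 + 7*exp(5*b/7)/15


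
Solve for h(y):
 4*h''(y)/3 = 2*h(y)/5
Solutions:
 h(y) = C1*exp(-sqrt(30)*y/10) + C2*exp(sqrt(30)*y/10)


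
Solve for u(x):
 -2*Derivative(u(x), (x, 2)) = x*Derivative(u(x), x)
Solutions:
 u(x) = C1 + C2*erf(x/2)


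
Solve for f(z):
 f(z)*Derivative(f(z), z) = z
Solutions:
 f(z) = -sqrt(C1 + z^2)
 f(z) = sqrt(C1 + z^2)


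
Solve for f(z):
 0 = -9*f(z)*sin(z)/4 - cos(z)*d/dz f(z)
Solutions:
 f(z) = C1*cos(z)^(9/4)


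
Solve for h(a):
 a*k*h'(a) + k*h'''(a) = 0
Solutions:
 h(a) = C1 + Integral(C2*airyai(-a) + C3*airybi(-a), a)


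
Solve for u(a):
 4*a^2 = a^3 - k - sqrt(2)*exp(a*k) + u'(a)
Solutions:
 u(a) = C1 - a^4/4 + 4*a^3/3 + a*k + sqrt(2)*exp(a*k)/k


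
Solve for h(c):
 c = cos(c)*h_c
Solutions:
 h(c) = C1 + Integral(c/cos(c), c)


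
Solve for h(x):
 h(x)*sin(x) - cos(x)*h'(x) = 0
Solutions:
 h(x) = C1/cos(x)


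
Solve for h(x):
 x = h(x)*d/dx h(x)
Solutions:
 h(x) = -sqrt(C1 + x^2)
 h(x) = sqrt(C1 + x^2)


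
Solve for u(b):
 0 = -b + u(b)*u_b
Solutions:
 u(b) = -sqrt(C1 + b^2)
 u(b) = sqrt(C1 + b^2)


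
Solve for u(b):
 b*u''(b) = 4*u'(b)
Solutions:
 u(b) = C1 + C2*b^5


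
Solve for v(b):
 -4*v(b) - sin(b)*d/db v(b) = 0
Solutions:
 v(b) = C1*(cos(b)^2 + 2*cos(b) + 1)/(cos(b)^2 - 2*cos(b) + 1)


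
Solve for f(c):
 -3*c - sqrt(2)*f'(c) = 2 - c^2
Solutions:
 f(c) = C1 + sqrt(2)*c^3/6 - 3*sqrt(2)*c^2/4 - sqrt(2)*c


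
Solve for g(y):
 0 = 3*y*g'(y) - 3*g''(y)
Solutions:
 g(y) = C1 + C2*erfi(sqrt(2)*y/2)


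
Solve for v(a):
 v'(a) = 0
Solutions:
 v(a) = C1


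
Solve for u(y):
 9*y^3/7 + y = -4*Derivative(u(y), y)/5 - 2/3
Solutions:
 u(y) = C1 - 45*y^4/112 - 5*y^2/8 - 5*y/6


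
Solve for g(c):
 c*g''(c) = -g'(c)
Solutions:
 g(c) = C1 + C2*log(c)


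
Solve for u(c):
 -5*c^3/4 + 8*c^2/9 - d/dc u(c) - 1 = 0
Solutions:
 u(c) = C1 - 5*c^4/16 + 8*c^3/27 - c


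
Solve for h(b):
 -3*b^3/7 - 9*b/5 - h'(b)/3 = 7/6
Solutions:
 h(b) = C1 - 9*b^4/28 - 27*b^2/10 - 7*b/2


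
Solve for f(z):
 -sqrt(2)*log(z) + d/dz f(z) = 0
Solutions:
 f(z) = C1 + sqrt(2)*z*log(z) - sqrt(2)*z


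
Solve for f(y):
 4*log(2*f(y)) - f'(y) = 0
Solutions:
 -Integral(1/(log(_y) + log(2)), (_y, f(y)))/4 = C1 - y


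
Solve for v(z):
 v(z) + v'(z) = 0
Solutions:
 v(z) = C1*exp(-z)


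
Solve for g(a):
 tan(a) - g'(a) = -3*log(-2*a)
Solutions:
 g(a) = C1 + 3*a*log(-a) - 3*a + 3*a*log(2) - log(cos(a))


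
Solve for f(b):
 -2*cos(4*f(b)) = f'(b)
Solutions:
 f(b) = -asin((C1 + exp(16*b))/(C1 - exp(16*b)))/4 + pi/4
 f(b) = asin((C1 + exp(16*b))/(C1 - exp(16*b)))/4


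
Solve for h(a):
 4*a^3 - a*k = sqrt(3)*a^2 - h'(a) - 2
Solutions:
 h(a) = C1 - a^4 + sqrt(3)*a^3/3 + a^2*k/2 - 2*a


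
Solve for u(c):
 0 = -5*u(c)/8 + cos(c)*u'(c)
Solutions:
 u(c) = C1*(sin(c) + 1)^(5/16)/(sin(c) - 1)^(5/16)


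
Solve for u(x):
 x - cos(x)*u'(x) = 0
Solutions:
 u(x) = C1 + Integral(x/cos(x), x)


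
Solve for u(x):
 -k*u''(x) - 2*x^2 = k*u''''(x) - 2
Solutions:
 u(x) = C1 + C2*x + C3*exp(-I*x) + C4*exp(I*x) - x^4/(6*k) + 3*x^2/k


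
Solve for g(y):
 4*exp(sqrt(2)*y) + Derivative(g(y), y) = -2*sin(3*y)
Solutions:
 g(y) = C1 - 2*sqrt(2)*exp(sqrt(2)*y) + 2*cos(3*y)/3


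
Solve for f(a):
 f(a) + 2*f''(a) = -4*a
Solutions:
 f(a) = C1*sin(sqrt(2)*a/2) + C2*cos(sqrt(2)*a/2) - 4*a


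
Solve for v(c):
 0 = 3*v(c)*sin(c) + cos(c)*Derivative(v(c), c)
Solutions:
 v(c) = C1*cos(c)^3


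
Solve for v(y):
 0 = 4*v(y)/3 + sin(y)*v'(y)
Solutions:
 v(y) = C1*(cos(y) + 1)^(2/3)/(cos(y) - 1)^(2/3)


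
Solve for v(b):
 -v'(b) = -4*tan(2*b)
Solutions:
 v(b) = C1 - 2*log(cos(2*b))


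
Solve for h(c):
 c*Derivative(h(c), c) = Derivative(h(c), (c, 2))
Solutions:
 h(c) = C1 + C2*erfi(sqrt(2)*c/2)


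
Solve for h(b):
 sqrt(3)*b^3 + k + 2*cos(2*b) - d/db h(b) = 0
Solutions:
 h(b) = C1 + sqrt(3)*b^4/4 + b*k + sin(2*b)


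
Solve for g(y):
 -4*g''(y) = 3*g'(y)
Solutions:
 g(y) = C1 + C2*exp(-3*y/4)


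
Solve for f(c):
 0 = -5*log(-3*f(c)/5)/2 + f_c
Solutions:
 -2*Integral(1/(log(-_y) - log(5) + log(3)), (_y, f(c)))/5 = C1 - c


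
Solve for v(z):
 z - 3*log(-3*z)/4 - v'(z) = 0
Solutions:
 v(z) = C1 + z^2/2 - 3*z*log(-z)/4 + 3*z*(1 - log(3))/4


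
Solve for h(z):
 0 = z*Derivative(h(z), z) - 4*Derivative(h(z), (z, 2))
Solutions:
 h(z) = C1 + C2*erfi(sqrt(2)*z/4)


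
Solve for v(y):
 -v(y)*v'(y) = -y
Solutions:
 v(y) = -sqrt(C1 + y^2)
 v(y) = sqrt(C1 + y^2)


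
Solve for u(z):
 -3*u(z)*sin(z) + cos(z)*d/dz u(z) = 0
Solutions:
 u(z) = C1/cos(z)^3


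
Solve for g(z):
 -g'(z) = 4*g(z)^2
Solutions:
 g(z) = 1/(C1 + 4*z)


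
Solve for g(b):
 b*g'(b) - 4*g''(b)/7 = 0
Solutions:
 g(b) = C1 + C2*erfi(sqrt(14)*b/4)


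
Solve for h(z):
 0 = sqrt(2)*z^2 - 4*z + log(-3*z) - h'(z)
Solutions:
 h(z) = C1 + sqrt(2)*z^3/3 - 2*z^2 + z*log(-z) + z*(-1 + log(3))


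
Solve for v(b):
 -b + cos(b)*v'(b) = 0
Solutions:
 v(b) = C1 + Integral(b/cos(b), b)


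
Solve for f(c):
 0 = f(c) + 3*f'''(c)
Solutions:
 f(c) = C3*exp(-3^(2/3)*c/3) + (C1*sin(3^(1/6)*c/2) + C2*cos(3^(1/6)*c/2))*exp(3^(2/3)*c/6)


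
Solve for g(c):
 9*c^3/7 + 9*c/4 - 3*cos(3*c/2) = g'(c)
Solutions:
 g(c) = C1 + 9*c^4/28 + 9*c^2/8 - 2*sin(3*c/2)


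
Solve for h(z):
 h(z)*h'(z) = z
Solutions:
 h(z) = -sqrt(C1 + z^2)
 h(z) = sqrt(C1 + z^2)


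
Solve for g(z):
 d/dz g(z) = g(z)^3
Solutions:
 g(z) = -sqrt(2)*sqrt(-1/(C1 + z))/2
 g(z) = sqrt(2)*sqrt(-1/(C1 + z))/2


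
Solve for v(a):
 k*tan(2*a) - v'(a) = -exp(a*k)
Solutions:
 v(a) = C1 - k*log(cos(2*a))/2 + Piecewise((exp(a*k)/k, Ne(k, 0)), (a, True))


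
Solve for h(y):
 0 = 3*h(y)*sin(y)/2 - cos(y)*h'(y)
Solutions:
 h(y) = C1/cos(y)^(3/2)


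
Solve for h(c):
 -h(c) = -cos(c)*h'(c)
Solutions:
 h(c) = C1*sqrt(sin(c) + 1)/sqrt(sin(c) - 1)


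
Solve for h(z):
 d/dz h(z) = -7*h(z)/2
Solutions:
 h(z) = C1*exp(-7*z/2)


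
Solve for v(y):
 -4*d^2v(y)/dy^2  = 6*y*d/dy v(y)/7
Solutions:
 v(y) = C1 + C2*erf(sqrt(21)*y/14)


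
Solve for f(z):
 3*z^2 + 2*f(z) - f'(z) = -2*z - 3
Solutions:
 f(z) = C1*exp(2*z) - 3*z^2/2 - 5*z/2 - 11/4


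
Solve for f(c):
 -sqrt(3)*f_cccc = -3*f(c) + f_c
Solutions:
 f(c) = (C1/sqrt(exp(c*sqrt(-6^(2/3)*(1 + sqrt(1 + 256*sqrt(3)))^(1/3)/6 + 4*2^(1/3)*3^(5/6)/(3*(1 + sqrt(1 + 256*sqrt(3)))^(1/3)) + 2*sqrt(2)/sqrt(-8*2^(1/3)*3^(5/6)/(1 + sqrt(1 + 256*sqrt(3)))^(1/3) + 6^(2/3)*(1 + sqrt(1 + 256*sqrt(3)))^(1/3))))) + C2*sqrt(exp(c*sqrt(-6^(2/3)*(1 + sqrt(1 + 256*sqrt(3)))^(1/3)/6 + 4*2^(1/3)*3^(5/6)/(3*(1 + sqrt(1 + 256*sqrt(3)))^(1/3)) + 2*sqrt(2)/sqrt(-8*2^(1/3)*3^(5/6)/(1 + sqrt(1 + 256*sqrt(3)))^(1/3) + 6^(2/3)*(1 + sqrt(1 + 256*sqrt(3)))^(1/3))))))*exp(-sqrt(6)*c*sqrt(-8*2^(1/3)*3^(5/6)/(1 + sqrt(1 + 256*sqrt(3)))^(1/3) + 6^(2/3)*(1 + sqrt(1 + 256*sqrt(3)))^(1/3))/12) + (C3*sin(c*sqrt(-4*2^(1/3)*3^(5/6)/(3*(1 + sqrt(1 + 256*sqrt(3)))^(1/3)) + 6^(2/3)*(1 + sqrt(1 + 256*sqrt(3)))^(1/3)/6 + 2*sqrt(2)/sqrt(-8*2^(1/3)*3^(5/6)/(1 + sqrt(1 + 256*sqrt(3)))^(1/3) + 6^(2/3)*(1 + sqrt(1 + 256*sqrt(3)))^(1/3)))/2) + C4*cos(c*sqrt(-4*2^(1/3)*3^(5/6)/(3*(1 + sqrt(1 + 256*sqrt(3)))^(1/3)) + 6^(2/3)*(1 + sqrt(1 + 256*sqrt(3)))^(1/3)/6 + 2*sqrt(2)/sqrt(-8*2^(1/3)*3^(5/6)/(1 + sqrt(1 + 256*sqrt(3)))^(1/3) + 6^(2/3)*(1 + sqrt(1 + 256*sqrt(3)))^(1/3)))/2))*exp(sqrt(6)*c*sqrt(-8*2^(1/3)*3^(5/6)/(1 + sqrt(1 + 256*sqrt(3)))^(1/3) + 6^(2/3)*(1 + sqrt(1 + 256*sqrt(3)))^(1/3))/12)


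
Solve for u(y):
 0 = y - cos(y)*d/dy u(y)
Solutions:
 u(y) = C1 + Integral(y/cos(y), y)


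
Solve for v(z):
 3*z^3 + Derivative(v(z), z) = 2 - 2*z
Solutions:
 v(z) = C1 - 3*z^4/4 - z^2 + 2*z


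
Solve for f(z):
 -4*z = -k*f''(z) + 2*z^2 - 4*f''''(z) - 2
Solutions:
 f(z) = C1 + C2*z + C3*exp(-z*sqrt(-k)/2) + C4*exp(z*sqrt(-k)/2) + z^4/(6*k) + 2*z^3/(3*k) + z^2*(-1 - 8/k)/k


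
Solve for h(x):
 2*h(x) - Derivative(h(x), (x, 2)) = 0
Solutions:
 h(x) = C1*exp(-sqrt(2)*x) + C2*exp(sqrt(2)*x)


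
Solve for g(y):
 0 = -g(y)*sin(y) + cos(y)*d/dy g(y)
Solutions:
 g(y) = C1/cos(y)


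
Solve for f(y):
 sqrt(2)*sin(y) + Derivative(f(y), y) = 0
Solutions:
 f(y) = C1 + sqrt(2)*cos(y)


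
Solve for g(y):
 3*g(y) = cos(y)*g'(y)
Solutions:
 g(y) = C1*(sin(y) + 1)^(3/2)/(sin(y) - 1)^(3/2)


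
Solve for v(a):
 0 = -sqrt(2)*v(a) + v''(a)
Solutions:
 v(a) = C1*exp(-2^(1/4)*a) + C2*exp(2^(1/4)*a)


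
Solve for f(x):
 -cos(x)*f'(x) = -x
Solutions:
 f(x) = C1 + Integral(x/cos(x), x)


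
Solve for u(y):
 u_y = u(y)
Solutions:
 u(y) = C1*exp(y)


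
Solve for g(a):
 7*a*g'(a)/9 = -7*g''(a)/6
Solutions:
 g(a) = C1 + C2*erf(sqrt(3)*a/3)


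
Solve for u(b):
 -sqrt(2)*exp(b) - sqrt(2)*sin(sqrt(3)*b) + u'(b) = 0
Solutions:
 u(b) = C1 + sqrt(2)*exp(b) - sqrt(6)*cos(sqrt(3)*b)/3


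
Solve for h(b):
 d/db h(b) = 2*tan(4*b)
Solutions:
 h(b) = C1 - log(cos(4*b))/2


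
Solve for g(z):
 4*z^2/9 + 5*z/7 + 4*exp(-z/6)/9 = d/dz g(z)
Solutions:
 g(z) = C1 + 4*z^3/27 + 5*z^2/14 - 8*exp(-z/6)/3


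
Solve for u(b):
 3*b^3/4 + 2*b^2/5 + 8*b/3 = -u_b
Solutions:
 u(b) = C1 - 3*b^4/16 - 2*b^3/15 - 4*b^2/3


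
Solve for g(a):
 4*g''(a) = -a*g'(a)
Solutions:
 g(a) = C1 + C2*erf(sqrt(2)*a/4)


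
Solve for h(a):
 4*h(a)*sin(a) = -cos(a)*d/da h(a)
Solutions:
 h(a) = C1*cos(a)^4


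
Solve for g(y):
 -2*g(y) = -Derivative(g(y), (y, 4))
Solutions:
 g(y) = C1*exp(-2^(1/4)*y) + C2*exp(2^(1/4)*y) + C3*sin(2^(1/4)*y) + C4*cos(2^(1/4)*y)


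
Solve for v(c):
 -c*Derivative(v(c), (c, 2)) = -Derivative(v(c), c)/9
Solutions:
 v(c) = C1 + C2*c^(10/9)


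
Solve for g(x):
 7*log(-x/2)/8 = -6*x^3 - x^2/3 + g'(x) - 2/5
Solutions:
 g(x) = C1 + 3*x^4/2 + x^3/9 + 7*x*log(-x)/8 + x*(-35*log(2) - 19)/40


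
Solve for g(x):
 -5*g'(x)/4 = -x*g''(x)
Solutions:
 g(x) = C1 + C2*x^(9/4)


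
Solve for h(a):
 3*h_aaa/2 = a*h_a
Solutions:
 h(a) = C1 + Integral(C2*airyai(2^(1/3)*3^(2/3)*a/3) + C3*airybi(2^(1/3)*3^(2/3)*a/3), a)


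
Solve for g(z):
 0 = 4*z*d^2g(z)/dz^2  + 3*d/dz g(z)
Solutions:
 g(z) = C1 + C2*z^(1/4)


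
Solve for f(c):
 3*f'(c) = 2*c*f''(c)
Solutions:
 f(c) = C1 + C2*c^(5/2)


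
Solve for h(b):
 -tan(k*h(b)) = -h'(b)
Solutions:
 h(b) = Piecewise((-asin(exp(C1*k + b*k))/k + pi/k, Ne(k, 0)), (nan, True))
 h(b) = Piecewise((asin(exp(C1*k + b*k))/k, Ne(k, 0)), (nan, True))


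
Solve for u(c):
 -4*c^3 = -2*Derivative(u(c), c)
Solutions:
 u(c) = C1 + c^4/2


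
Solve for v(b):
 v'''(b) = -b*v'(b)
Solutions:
 v(b) = C1 + Integral(C2*airyai(-b) + C3*airybi(-b), b)


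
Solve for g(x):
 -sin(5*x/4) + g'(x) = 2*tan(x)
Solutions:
 g(x) = C1 - 2*log(cos(x)) - 4*cos(5*x/4)/5


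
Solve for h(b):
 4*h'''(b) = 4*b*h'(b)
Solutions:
 h(b) = C1 + Integral(C2*airyai(b) + C3*airybi(b), b)


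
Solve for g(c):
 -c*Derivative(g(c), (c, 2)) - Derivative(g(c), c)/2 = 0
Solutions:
 g(c) = C1 + C2*sqrt(c)


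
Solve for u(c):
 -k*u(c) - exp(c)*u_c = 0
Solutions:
 u(c) = C1*exp(k*exp(-c))


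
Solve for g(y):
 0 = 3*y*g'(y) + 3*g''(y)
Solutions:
 g(y) = C1 + C2*erf(sqrt(2)*y/2)


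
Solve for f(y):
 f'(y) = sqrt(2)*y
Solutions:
 f(y) = C1 + sqrt(2)*y^2/2


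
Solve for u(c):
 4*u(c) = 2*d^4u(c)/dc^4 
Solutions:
 u(c) = C1*exp(-2^(1/4)*c) + C2*exp(2^(1/4)*c) + C3*sin(2^(1/4)*c) + C4*cos(2^(1/4)*c)


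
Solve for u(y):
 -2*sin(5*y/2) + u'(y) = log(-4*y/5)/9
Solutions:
 u(y) = C1 + y*log(-y)/9 - y*log(5)/9 - y/9 + 2*y*log(2)/9 - 4*cos(5*y/2)/5


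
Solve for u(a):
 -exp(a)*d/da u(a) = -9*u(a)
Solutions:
 u(a) = C1*exp(-9*exp(-a))


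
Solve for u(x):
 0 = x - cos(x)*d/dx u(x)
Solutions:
 u(x) = C1 + Integral(x/cos(x), x)


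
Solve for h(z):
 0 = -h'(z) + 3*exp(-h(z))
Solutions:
 h(z) = log(C1 + 3*z)


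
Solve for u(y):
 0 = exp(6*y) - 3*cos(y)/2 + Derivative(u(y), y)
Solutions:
 u(y) = C1 - exp(6*y)/6 + 3*sin(y)/2


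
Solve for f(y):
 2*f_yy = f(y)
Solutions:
 f(y) = C1*exp(-sqrt(2)*y/2) + C2*exp(sqrt(2)*y/2)


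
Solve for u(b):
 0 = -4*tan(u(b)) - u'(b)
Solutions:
 u(b) = pi - asin(C1*exp(-4*b))
 u(b) = asin(C1*exp(-4*b))


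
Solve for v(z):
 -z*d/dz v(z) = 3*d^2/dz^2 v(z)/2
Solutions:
 v(z) = C1 + C2*erf(sqrt(3)*z/3)


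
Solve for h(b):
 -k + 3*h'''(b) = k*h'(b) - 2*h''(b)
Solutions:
 h(b) = C1 + C2*exp(b*(sqrt(3*k + 1) - 1)/3) + C3*exp(-b*(sqrt(3*k + 1) + 1)/3) - b


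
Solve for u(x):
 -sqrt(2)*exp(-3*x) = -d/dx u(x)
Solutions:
 u(x) = C1 - sqrt(2)*exp(-3*x)/3


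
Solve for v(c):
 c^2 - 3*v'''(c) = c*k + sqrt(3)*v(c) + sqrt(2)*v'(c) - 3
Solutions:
 v(c) = C1*exp(c*(-2*2^(5/6)/(9*sqrt(3) + sqrt(8*sqrt(2) + 243))^(1/3) + 2^(2/3)*(9*sqrt(3) + sqrt(8*sqrt(2) + 243))^(1/3))/12)*sin(sqrt(3)*c*(2*2^(5/6)/(9*sqrt(3) + sqrt(8*sqrt(2) + 243))^(1/3) + 2^(2/3)*(9*sqrt(3) + sqrt(8*sqrt(2) + 243))^(1/3))/12) + C2*exp(c*(-2*2^(5/6)/(9*sqrt(3) + sqrt(8*sqrt(2) + 243))^(1/3) + 2^(2/3)*(9*sqrt(3) + sqrt(8*sqrt(2) + 243))^(1/3))/12)*cos(sqrt(3)*c*(2*2^(5/6)/(9*sqrt(3) + sqrt(8*sqrt(2) + 243))^(1/3) + 2^(2/3)*(9*sqrt(3) + sqrt(8*sqrt(2) + 243))^(1/3))/12) + C3*exp(-c*(-2*2^(5/6)/(9*sqrt(3) + sqrt(8*sqrt(2) + 243))^(1/3) + 2^(2/3)*(9*sqrt(3) + sqrt(8*sqrt(2) + 243))^(1/3))/6) + sqrt(3)*c^2/3 - sqrt(3)*c*k/3 - 2*sqrt(2)*c/3 + sqrt(2)*k/3 + 13*sqrt(3)/9


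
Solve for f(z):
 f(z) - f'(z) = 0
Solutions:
 f(z) = C1*exp(z)


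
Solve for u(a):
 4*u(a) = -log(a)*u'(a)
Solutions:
 u(a) = C1*exp(-4*li(a))


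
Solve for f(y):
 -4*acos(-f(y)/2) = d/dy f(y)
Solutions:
 Integral(1/acos(-_y/2), (_y, f(y))) = C1 - 4*y


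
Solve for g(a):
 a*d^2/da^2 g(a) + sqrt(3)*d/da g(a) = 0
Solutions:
 g(a) = C1 + C2*a^(1 - sqrt(3))


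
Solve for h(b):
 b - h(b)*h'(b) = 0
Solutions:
 h(b) = -sqrt(C1 + b^2)
 h(b) = sqrt(C1 + b^2)


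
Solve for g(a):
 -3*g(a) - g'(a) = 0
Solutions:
 g(a) = C1*exp(-3*a)


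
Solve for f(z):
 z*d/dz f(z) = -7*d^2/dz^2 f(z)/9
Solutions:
 f(z) = C1 + C2*erf(3*sqrt(14)*z/14)


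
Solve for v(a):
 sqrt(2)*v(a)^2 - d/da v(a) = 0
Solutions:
 v(a) = -1/(C1 + sqrt(2)*a)


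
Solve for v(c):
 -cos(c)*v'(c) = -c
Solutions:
 v(c) = C1 + Integral(c/cos(c), c)


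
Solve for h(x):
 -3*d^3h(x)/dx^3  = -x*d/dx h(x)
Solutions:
 h(x) = C1 + Integral(C2*airyai(3^(2/3)*x/3) + C3*airybi(3^(2/3)*x/3), x)


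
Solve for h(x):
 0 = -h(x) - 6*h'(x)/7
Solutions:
 h(x) = C1*exp(-7*x/6)


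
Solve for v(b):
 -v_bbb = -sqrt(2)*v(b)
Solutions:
 v(b) = C3*exp(2^(1/6)*b) + (C1*sin(2^(1/6)*sqrt(3)*b/2) + C2*cos(2^(1/6)*sqrt(3)*b/2))*exp(-2^(1/6)*b/2)


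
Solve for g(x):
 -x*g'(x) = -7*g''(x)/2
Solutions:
 g(x) = C1 + C2*erfi(sqrt(7)*x/7)


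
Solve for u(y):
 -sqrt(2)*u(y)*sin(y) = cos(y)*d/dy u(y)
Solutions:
 u(y) = C1*cos(y)^(sqrt(2))


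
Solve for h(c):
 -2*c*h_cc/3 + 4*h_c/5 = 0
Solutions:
 h(c) = C1 + C2*c^(11/5)


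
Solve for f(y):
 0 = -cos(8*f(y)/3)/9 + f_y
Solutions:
 -y/9 - 3*log(sin(8*f(y)/3) - 1)/16 + 3*log(sin(8*f(y)/3) + 1)/16 = C1


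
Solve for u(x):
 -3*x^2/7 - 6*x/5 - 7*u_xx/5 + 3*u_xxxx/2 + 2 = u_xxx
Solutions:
 u(x) = C1 + C2*x + C3*exp(x*(5 - sqrt(235))/15) + C4*exp(x*(5 + sqrt(235))/15) - 5*x^4/196 - 24*x^3/343 + 2575*x^2/4802


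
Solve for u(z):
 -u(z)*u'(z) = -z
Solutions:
 u(z) = -sqrt(C1 + z^2)
 u(z) = sqrt(C1 + z^2)


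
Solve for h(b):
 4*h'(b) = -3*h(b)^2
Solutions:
 h(b) = 4/(C1 + 3*b)


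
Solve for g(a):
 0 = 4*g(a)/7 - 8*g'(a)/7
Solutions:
 g(a) = C1*exp(a/2)


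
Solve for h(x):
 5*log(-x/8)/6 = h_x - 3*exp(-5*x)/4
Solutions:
 h(x) = C1 + 5*x*log(-x)/6 + 5*x*(-3*log(2) - 1)/6 - 3*exp(-5*x)/20


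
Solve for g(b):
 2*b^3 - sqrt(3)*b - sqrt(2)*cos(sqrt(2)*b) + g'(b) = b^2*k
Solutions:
 g(b) = C1 - b^4/2 + b^3*k/3 + sqrt(3)*b^2/2 + sin(sqrt(2)*b)


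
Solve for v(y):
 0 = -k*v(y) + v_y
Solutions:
 v(y) = C1*exp(k*y)


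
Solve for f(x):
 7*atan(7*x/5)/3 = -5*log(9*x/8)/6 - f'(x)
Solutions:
 f(x) = C1 - 5*x*log(x)/6 - 7*x*atan(7*x/5)/3 - 5*x*log(3)/3 + 5*x/6 + 5*x*log(2)/2 + 5*log(49*x^2 + 25)/6


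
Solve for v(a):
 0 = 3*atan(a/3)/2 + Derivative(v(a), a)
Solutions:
 v(a) = C1 - 3*a*atan(a/3)/2 + 9*log(a^2 + 9)/4


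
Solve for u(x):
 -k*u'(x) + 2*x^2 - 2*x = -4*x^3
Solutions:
 u(x) = C1 + x^4/k + 2*x^3/(3*k) - x^2/k


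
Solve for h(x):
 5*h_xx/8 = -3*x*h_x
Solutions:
 h(x) = C1 + C2*erf(2*sqrt(15)*x/5)


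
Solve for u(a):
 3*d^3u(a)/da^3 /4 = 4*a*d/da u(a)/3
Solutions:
 u(a) = C1 + Integral(C2*airyai(2*6^(1/3)*a/3) + C3*airybi(2*6^(1/3)*a/3), a)


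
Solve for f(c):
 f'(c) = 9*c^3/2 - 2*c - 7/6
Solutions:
 f(c) = C1 + 9*c^4/8 - c^2 - 7*c/6


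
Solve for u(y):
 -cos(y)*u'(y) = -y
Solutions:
 u(y) = C1 + Integral(y/cos(y), y)


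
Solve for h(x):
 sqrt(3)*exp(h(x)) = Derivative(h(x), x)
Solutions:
 h(x) = log(-1/(C1 + sqrt(3)*x))


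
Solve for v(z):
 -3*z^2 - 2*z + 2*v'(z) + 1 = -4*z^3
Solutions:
 v(z) = C1 - z^4/2 + z^3/2 + z^2/2 - z/2


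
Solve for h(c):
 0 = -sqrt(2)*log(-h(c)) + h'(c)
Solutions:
 -li(-h(c)) = C1 + sqrt(2)*c


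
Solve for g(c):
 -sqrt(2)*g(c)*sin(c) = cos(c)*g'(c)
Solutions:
 g(c) = C1*cos(c)^(sqrt(2))


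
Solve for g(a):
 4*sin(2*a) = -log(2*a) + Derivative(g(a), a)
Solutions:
 g(a) = C1 + a*log(a) - a + a*log(2) - 2*cos(2*a)


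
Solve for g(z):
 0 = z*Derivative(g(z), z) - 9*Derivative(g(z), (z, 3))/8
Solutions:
 g(z) = C1 + Integral(C2*airyai(2*3^(1/3)*z/3) + C3*airybi(2*3^(1/3)*z/3), z)


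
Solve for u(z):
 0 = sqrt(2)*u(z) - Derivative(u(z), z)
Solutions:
 u(z) = C1*exp(sqrt(2)*z)


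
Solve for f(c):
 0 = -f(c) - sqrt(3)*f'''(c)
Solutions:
 f(c) = C3*exp(-3^(5/6)*c/3) + (C1*sin(3^(1/3)*c/2) + C2*cos(3^(1/3)*c/2))*exp(3^(5/6)*c/6)


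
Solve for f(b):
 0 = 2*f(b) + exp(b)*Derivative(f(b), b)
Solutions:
 f(b) = C1*exp(2*exp(-b))


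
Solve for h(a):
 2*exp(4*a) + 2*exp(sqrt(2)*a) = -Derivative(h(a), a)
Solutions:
 h(a) = C1 - exp(4*a)/2 - sqrt(2)*exp(sqrt(2)*a)


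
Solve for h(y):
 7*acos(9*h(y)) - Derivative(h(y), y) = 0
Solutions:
 Integral(1/acos(9*_y), (_y, h(y))) = C1 + 7*y


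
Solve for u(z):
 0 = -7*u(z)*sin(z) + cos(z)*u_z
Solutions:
 u(z) = C1/cos(z)^7


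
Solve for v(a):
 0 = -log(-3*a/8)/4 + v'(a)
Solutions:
 v(a) = C1 + a*log(-a)/4 + a*(-3*log(2) - 1 + log(3))/4


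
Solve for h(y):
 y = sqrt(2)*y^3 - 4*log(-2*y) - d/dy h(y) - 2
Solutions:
 h(y) = C1 + sqrt(2)*y^4/4 - y^2/2 - 4*y*log(-y) + 2*y*(1 - 2*log(2))


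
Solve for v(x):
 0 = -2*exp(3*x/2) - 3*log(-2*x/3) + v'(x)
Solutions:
 v(x) = C1 + 3*x*log(-x) + 3*x*(-log(3) - 1 + log(2)) + 4*exp(3*x/2)/3


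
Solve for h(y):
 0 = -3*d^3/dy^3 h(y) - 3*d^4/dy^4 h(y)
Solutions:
 h(y) = C1 + C2*y + C3*y^2 + C4*exp(-y)


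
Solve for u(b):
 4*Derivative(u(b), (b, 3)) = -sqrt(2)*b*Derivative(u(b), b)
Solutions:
 u(b) = C1 + Integral(C2*airyai(-sqrt(2)*b/2) + C3*airybi(-sqrt(2)*b/2), b)


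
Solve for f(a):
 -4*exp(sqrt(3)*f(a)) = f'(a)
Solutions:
 f(a) = sqrt(3)*(2*log(1/(C1 + 4*a)) - log(3))/6


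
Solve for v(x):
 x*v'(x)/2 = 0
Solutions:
 v(x) = C1


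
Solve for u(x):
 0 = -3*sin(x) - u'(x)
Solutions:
 u(x) = C1 + 3*cos(x)


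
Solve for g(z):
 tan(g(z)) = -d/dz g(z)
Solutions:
 g(z) = pi - asin(C1*exp(-z))
 g(z) = asin(C1*exp(-z))


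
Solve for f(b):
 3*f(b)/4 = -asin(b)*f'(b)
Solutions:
 f(b) = C1*exp(-3*Integral(1/asin(b), b)/4)


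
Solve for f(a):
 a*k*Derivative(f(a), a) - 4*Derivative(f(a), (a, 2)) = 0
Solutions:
 f(a) = Piecewise((-sqrt(2)*sqrt(pi)*C1*erf(sqrt(2)*a*sqrt(-k)/4)/sqrt(-k) - C2, (k > 0) | (k < 0)), (-C1*a - C2, True))


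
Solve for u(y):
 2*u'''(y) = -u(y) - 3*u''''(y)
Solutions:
 u(y) = C1*exp(y*(-1 + sqrt(1 + 6*2^(2/3)/(1 + sqrt(15)*I)^(1/3) + 3*2^(1/3)*(1 + sqrt(15)*I)^(1/3)))/6)*sin(y*sqrt(Abs(-2 + 6*2^(2/3)/(1 + sqrt(15)*I)^(1/3) + 2/sqrt(1 + 6*2^(2/3)/(1 + sqrt(15)*I)^(1/3) + 3*2^(1/3)*(1 + sqrt(15)*I)^(1/3)) + 3*2^(1/3)*(1 + sqrt(15)*I)^(1/3)))/6) + C2*exp(y*(-1 + sqrt(1 + 6*2^(2/3)/(1 + sqrt(15)*I)^(1/3) + 3*2^(1/3)*(1 + sqrt(15)*I)^(1/3)))/6)*cos(y*sqrt(-2 + 6*2^(2/3)/(1 + sqrt(15)*I)^(1/3) + 2/sqrt(1 + 6*2^(2/3)/(1 + sqrt(15)*I)^(1/3) + 3*2^(1/3)*(1 + sqrt(15)*I)^(1/3)) + 3*2^(1/3)*(1 + sqrt(15)*I)^(1/3))/6) + C3*exp(-y*(1 + sqrt(1 + 6*2^(2/3)/(1 + sqrt(15)*I)^(1/3) + 3*2^(1/3)*(1 + sqrt(15)*I)^(1/3)))/6)*sin(y*sqrt(Abs(2 - 3*2^(1/3)*(1 + sqrt(15)*I)^(1/3) + 2/sqrt(1 + 6*2^(2/3)/(1 + sqrt(15)*I)^(1/3) + 3*2^(1/3)*(1 + sqrt(15)*I)^(1/3)) - 6*2^(2/3)/(1 + sqrt(15)*I)^(1/3)))/6) + C4*exp(-y*(1 + sqrt(1 + 6*2^(2/3)/(1 + sqrt(15)*I)^(1/3) + 3*2^(1/3)*(1 + sqrt(15)*I)^(1/3)))/6)*cos(y*sqrt(-2 + 6*2^(2/3)/(1 + sqrt(15)*I)^(1/3) - 2/sqrt(1 + 6*2^(2/3)/(1 + sqrt(15)*I)^(1/3) + 3*2^(1/3)*(1 + sqrt(15)*I)^(1/3)) + 3*2^(1/3)*(1 + sqrt(15)*I)^(1/3))/6)


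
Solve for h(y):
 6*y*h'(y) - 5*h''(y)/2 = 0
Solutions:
 h(y) = C1 + C2*erfi(sqrt(30)*y/5)


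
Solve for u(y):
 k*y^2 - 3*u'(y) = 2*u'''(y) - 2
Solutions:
 u(y) = C1 + C2*sin(sqrt(6)*y/2) + C3*cos(sqrt(6)*y/2) + k*y^3/9 - 4*k*y/9 + 2*y/3


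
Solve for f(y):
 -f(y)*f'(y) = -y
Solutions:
 f(y) = -sqrt(C1 + y^2)
 f(y) = sqrt(C1 + y^2)


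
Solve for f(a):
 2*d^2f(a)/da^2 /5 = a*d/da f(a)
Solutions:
 f(a) = C1 + C2*erfi(sqrt(5)*a/2)


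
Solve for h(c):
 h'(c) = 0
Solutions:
 h(c) = C1


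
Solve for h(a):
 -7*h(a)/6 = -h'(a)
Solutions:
 h(a) = C1*exp(7*a/6)


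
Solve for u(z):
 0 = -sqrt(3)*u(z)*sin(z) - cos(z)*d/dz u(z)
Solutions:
 u(z) = C1*cos(z)^(sqrt(3))


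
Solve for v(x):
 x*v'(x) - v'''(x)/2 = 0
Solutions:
 v(x) = C1 + Integral(C2*airyai(2^(1/3)*x) + C3*airybi(2^(1/3)*x), x)


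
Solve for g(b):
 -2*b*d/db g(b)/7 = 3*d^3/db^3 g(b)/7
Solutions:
 g(b) = C1 + Integral(C2*airyai(-2^(1/3)*3^(2/3)*b/3) + C3*airybi(-2^(1/3)*3^(2/3)*b/3), b)


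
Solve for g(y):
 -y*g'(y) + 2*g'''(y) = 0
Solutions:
 g(y) = C1 + Integral(C2*airyai(2^(2/3)*y/2) + C3*airybi(2^(2/3)*y/2), y)


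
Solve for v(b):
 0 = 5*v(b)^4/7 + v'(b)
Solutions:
 v(b) = 7^(1/3)*(1/(C1 + 15*b))^(1/3)
 v(b) = 7^(1/3)*(-3^(2/3) - 3*3^(1/6)*I)*(1/(C1 + 5*b))^(1/3)/6
 v(b) = 7^(1/3)*(-3^(2/3) + 3*3^(1/6)*I)*(1/(C1 + 5*b))^(1/3)/6


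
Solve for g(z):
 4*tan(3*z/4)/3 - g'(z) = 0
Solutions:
 g(z) = C1 - 16*log(cos(3*z/4))/9


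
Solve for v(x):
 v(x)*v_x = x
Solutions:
 v(x) = -sqrt(C1 + x^2)
 v(x) = sqrt(C1 + x^2)


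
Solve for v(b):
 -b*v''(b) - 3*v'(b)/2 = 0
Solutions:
 v(b) = C1 + C2/sqrt(b)


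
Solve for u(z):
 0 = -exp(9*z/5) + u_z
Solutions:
 u(z) = C1 + 5*exp(9*z/5)/9


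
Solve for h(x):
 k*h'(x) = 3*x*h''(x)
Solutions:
 h(x) = C1 + x^(re(k)/3 + 1)*(C2*sin(log(x)*Abs(im(k))/3) + C3*cos(log(x)*im(k)/3))


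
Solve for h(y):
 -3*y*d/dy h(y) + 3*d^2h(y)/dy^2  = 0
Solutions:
 h(y) = C1 + C2*erfi(sqrt(2)*y/2)


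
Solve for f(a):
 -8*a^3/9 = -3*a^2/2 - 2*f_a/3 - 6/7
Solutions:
 f(a) = C1 + a^4/3 - 3*a^3/4 - 9*a/7


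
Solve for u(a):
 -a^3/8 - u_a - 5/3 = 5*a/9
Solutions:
 u(a) = C1 - a^4/32 - 5*a^2/18 - 5*a/3


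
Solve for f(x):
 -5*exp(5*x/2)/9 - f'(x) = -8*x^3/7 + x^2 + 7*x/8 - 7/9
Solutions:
 f(x) = C1 + 2*x^4/7 - x^3/3 - 7*x^2/16 + 7*x/9 - 2*exp(5*x/2)/9


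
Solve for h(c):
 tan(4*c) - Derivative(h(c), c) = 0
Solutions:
 h(c) = C1 - log(cos(4*c))/4


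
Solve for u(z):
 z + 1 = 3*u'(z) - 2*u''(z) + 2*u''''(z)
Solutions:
 u(z) = C1 + C2*exp(6^(1/3)*z*(2*6^(1/3)/(sqrt(681) + 27)^(1/3) + (sqrt(681) + 27)^(1/3))/12)*sin(2^(1/3)*3^(1/6)*z*(-3^(2/3)*(sqrt(681) + 27)^(1/3) + 6*2^(1/3)/(sqrt(681) + 27)^(1/3))/12) + C3*exp(6^(1/3)*z*(2*6^(1/3)/(sqrt(681) + 27)^(1/3) + (sqrt(681) + 27)^(1/3))/12)*cos(2^(1/3)*3^(1/6)*z*(-3^(2/3)*(sqrt(681) + 27)^(1/3) + 6*2^(1/3)/(sqrt(681) + 27)^(1/3))/12) + C4*exp(-6^(1/3)*z*(2*6^(1/3)/(sqrt(681) + 27)^(1/3) + (sqrt(681) + 27)^(1/3))/6) + z^2/6 + 5*z/9


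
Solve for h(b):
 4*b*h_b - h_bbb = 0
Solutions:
 h(b) = C1 + Integral(C2*airyai(2^(2/3)*b) + C3*airybi(2^(2/3)*b), b)


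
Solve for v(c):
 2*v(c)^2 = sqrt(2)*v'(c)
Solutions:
 v(c) = -1/(C1 + sqrt(2)*c)


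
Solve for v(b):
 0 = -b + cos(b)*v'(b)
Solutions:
 v(b) = C1 + Integral(b/cos(b), b)


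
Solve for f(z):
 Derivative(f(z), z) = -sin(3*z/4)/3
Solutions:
 f(z) = C1 + 4*cos(3*z/4)/9


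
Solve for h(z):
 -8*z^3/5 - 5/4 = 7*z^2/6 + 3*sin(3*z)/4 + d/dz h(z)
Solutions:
 h(z) = C1 - 2*z^4/5 - 7*z^3/18 - 5*z/4 + cos(3*z)/4


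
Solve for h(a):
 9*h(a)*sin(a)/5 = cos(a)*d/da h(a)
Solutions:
 h(a) = C1/cos(a)^(9/5)


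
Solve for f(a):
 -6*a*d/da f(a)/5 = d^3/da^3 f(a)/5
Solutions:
 f(a) = C1 + Integral(C2*airyai(-6^(1/3)*a) + C3*airybi(-6^(1/3)*a), a)


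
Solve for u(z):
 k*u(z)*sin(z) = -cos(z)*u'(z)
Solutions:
 u(z) = C1*exp(k*log(cos(z)))


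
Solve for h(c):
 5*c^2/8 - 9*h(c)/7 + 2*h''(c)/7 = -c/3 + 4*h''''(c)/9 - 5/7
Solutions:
 h(c) = 35*c^2/72 + 7*c/27 + (C1*sin(3*sqrt(2)*7^(3/4)*c*sin(atan(3*sqrt(3))/2)/14) + C2*cos(3*sqrt(2)*7^(3/4)*c*sin(atan(3*sqrt(3))/2)/14))*exp(-3*sqrt(2)*7^(3/4)*c*cos(atan(3*sqrt(3))/2)/14) + (C3*sin(3*sqrt(2)*7^(3/4)*c*sin(atan(3*sqrt(3))/2)/14) + C4*cos(3*sqrt(2)*7^(3/4)*c*sin(atan(3*sqrt(3))/2)/14))*exp(3*sqrt(2)*7^(3/4)*c*cos(atan(3*sqrt(3))/2)/14) + 125/162


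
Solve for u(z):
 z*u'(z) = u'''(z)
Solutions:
 u(z) = C1 + Integral(C2*airyai(z) + C3*airybi(z), z)


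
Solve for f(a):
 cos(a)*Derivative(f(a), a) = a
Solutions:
 f(a) = C1 + Integral(a/cos(a), a)


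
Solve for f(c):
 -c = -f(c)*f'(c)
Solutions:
 f(c) = -sqrt(C1 + c^2)
 f(c) = sqrt(C1 + c^2)


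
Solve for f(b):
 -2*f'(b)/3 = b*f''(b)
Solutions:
 f(b) = C1 + C2*b^(1/3)


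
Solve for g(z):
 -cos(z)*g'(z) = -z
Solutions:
 g(z) = C1 + Integral(z/cos(z), z)


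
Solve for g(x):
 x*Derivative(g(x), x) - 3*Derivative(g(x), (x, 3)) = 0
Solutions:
 g(x) = C1 + Integral(C2*airyai(3^(2/3)*x/3) + C3*airybi(3^(2/3)*x/3), x)


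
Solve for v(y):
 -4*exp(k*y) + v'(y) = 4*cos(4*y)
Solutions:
 v(y) = C1 + sin(4*y) + 4*exp(k*y)/k


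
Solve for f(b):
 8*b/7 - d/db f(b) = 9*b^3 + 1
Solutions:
 f(b) = C1 - 9*b^4/4 + 4*b^2/7 - b


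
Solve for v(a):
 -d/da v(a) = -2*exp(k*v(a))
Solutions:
 v(a) = Piecewise((log(-1/(C1*k + 2*a*k))/k, Ne(k, 0)), (nan, True))
 v(a) = Piecewise((C1 + 2*a, Eq(k, 0)), (nan, True))


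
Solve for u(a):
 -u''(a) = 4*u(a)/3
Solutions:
 u(a) = C1*sin(2*sqrt(3)*a/3) + C2*cos(2*sqrt(3)*a/3)


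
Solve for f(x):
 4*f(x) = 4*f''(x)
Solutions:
 f(x) = C1*exp(-x) + C2*exp(x)


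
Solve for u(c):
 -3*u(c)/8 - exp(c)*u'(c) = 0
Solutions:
 u(c) = C1*exp(3*exp(-c)/8)


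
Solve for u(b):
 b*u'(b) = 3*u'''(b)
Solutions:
 u(b) = C1 + Integral(C2*airyai(3^(2/3)*b/3) + C3*airybi(3^(2/3)*b/3), b)


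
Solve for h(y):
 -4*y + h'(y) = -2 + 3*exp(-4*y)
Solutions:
 h(y) = C1 + 2*y^2 - 2*y - 3*exp(-4*y)/4


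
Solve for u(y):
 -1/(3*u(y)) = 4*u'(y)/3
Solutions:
 u(y) = -sqrt(C1 - 2*y)/2
 u(y) = sqrt(C1 - 2*y)/2


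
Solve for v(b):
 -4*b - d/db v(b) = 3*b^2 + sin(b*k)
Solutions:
 v(b) = C1 - b^3 - 2*b^2 + cos(b*k)/k


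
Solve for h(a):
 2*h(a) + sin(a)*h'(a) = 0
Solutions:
 h(a) = C1*(cos(a) + 1)/(cos(a) - 1)


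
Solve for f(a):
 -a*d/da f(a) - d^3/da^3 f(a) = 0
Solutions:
 f(a) = C1 + Integral(C2*airyai(-a) + C3*airybi(-a), a)


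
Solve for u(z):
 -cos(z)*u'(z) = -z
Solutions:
 u(z) = C1 + Integral(z/cos(z), z)


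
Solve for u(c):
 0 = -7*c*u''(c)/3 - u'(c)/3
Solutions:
 u(c) = C1 + C2*c^(6/7)


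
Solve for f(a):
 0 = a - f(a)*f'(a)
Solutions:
 f(a) = -sqrt(C1 + a^2)
 f(a) = sqrt(C1 + a^2)


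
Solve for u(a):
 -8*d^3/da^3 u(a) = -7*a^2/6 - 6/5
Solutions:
 u(a) = C1 + C2*a + C3*a^2 + 7*a^5/2880 + a^3/40


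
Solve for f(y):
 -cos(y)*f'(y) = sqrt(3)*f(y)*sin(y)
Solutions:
 f(y) = C1*cos(y)^(sqrt(3))


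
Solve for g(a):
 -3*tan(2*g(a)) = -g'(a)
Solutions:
 g(a) = -asin(C1*exp(6*a))/2 + pi/2
 g(a) = asin(C1*exp(6*a))/2


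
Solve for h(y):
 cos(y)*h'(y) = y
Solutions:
 h(y) = C1 + Integral(y/cos(y), y)


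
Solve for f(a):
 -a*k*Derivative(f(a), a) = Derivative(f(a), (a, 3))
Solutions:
 f(a) = C1 + Integral(C2*airyai(a*(-k)^(1/3)) + C3*airybi(a*(-k)^(1/3)), a)


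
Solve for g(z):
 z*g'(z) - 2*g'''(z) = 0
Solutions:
 g(z) = C1 + Integral(C2*airyai(2^(2/3)*z/2) + C3*airybi(2^(2/3)*z/2), z)


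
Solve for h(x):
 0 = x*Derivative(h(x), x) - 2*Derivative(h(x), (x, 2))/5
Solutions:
 h(x) = C1 + C2*erfi(sqrt(5)*x/2)


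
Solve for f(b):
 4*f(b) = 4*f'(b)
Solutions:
 f(b) = C1*exp(b)


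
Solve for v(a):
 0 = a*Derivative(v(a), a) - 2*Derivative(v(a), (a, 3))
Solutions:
 v(a) = C1 + Integral(C2*airyai(2^(2/3)*a/2) + C3*airybi(2^(2/3)*a/2), a)


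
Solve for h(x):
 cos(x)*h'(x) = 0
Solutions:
 h(x) = C1


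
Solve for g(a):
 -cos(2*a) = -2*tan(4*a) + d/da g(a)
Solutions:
 g(a) = C1 - log(cos(4*a))/2 - sin(2*a)/2


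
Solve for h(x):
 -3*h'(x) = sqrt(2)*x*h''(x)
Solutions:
 h(x) = C1 + C2*x^(1 - 3*sqrt(2)/2)


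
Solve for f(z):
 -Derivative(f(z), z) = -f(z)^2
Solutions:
 f(z) = -1/(C1 + z)


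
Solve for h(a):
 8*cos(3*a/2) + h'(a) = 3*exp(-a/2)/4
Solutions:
 h(a) = C1 - 16*sin(3*a/2)/3 - 3*exp(-a/2)/2


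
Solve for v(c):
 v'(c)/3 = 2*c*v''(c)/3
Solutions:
 v(c) = C1 + C2*c^(3/2)


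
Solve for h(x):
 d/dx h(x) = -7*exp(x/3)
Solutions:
 h(x) = C1 - 21*exp(x/3)


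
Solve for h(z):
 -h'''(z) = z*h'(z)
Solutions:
 h(z) = C1 + Integral(C2*airyai(-z) + C3*airybi(-z), z)


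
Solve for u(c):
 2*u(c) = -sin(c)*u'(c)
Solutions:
 u(c) = C1*(cos(c) + 1)/(cos(c) - 1)


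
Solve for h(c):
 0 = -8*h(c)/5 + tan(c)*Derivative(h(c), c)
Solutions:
 h(c) = C1*sin(c)^(8/5)


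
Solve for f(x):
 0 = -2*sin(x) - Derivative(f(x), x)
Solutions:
 f(x) = C1 + 2*cos(x)


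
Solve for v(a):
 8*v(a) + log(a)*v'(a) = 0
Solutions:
 v(a) = C1*exp(-8*li(a))


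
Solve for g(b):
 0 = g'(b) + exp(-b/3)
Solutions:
 g(b) = C1 + 3*exp(-b/3)


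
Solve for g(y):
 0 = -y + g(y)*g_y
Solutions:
 g(y) = -sqrt(C1 + y^2)
 g(y) = sqrt(C1 + y^2)


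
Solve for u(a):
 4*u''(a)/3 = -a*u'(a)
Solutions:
 u(a) = C1 + C2*erf(sqrt(6)*a/4)


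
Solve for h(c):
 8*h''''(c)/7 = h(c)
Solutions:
 h(c) = C1*exp(-14^(1/4)*c/2) + C2*exp(14^(1/4)*c/2) + C3*sin(14^(1/4)*c/2) + C4*cos(14^(1/4)*c/2)


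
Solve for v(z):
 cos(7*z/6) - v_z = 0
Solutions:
 v(z) = C1 + 6*sin(7*z/6)/7


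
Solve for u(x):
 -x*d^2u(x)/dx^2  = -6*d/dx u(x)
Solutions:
 u(x) = C1 + C2*x^7


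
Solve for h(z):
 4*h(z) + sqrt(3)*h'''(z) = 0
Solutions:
 h(z) = C3*exp(-2^(2/3)*3^(5/6)*z/3) + (C1*sin(2^(2/3)*3^(1/3)*z/2) + C2*cos(2^(2/3)*3^(1/3)*z/2))*exp(2^(2/3)*3^(5/6)*z/6)


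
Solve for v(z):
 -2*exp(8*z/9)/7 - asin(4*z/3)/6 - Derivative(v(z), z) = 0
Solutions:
 v(z) = C1 - z*asin(4*z/3)/6 - sqrt(9 - 16*z^2)/24 - 9*exp(8*z/9)/28


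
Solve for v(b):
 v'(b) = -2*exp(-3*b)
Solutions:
 v(b) = C1 + 2*exp(-3*b)/3


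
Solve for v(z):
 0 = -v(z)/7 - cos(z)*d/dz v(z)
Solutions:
 v(z) = C1*(sin(z) - 1)^(1/14)/(sin(z) + 1)^(1/14)


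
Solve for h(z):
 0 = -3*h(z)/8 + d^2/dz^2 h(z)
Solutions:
 h(z) = C1*exp(-sqrt(6)*z/4) + C2*exp(sqrt(6)*z/4)


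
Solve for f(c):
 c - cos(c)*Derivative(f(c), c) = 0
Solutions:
 f(c) = C1 + Integral(c/cos(c), c)


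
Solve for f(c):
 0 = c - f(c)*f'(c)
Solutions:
 f(c) = -sqrt(C1 + c^2)
 f(c) = sqrt(C1 + c^2)


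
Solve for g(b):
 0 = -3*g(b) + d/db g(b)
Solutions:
 g(b) = C1*exp(3*b)


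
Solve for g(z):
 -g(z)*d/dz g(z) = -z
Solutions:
 g(z) = -sqrt(C1 + z^2)
 g(z) = sqrt(C1 + z^2)


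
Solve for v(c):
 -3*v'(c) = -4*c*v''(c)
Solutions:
 v(c) = C1 + C2*c^(7/4)


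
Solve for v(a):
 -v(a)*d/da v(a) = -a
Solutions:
 v(a) = -sqrt(C1 + a^2)
 v(a) = sqrt(C1 + a^2)


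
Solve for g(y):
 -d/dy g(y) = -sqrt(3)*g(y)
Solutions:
 g(y) = C1*exp(sqrt(3)*y)


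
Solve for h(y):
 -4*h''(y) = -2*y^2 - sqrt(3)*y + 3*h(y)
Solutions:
 h(y) = C1*sin(sqrt(3)*y/2) + C2*cos(sqrt(3)*y/2) + 2*y^2/3 + sqrt(3)*y/3 - 16/9


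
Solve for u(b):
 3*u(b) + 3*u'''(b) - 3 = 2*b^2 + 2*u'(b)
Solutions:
 u(b) = C1*exp(2^(1/3)*b*(4/(sqrt(697) + 27)^(1/3) + 2^(1/3)*(sqrt(697) + 27)^(1/3))/12)*sin(2^(1/3)*sqrt(3)*b*(-2^(1/3)*(sqrt(697) + 27)^(1/3) + 4/(sqrt(697) + 27)^(1/3))/12) + C2*exp(2^(1/3)*b*(4/(sqrt(697) + 27)^(1/3) + 2^(1/3)*(sqrt(697) + 27)^(1/3))/12)*cos(2^(1/3)*sqrt(3)*b*(-2^(1/3)*(sqrt(697) + 27)^(1/3) + 4/(sqrt(697) + 27)^(1/3))/12) + C3*exp(-2^(1/3)*b*(4/(sqrt(697) + 27)^(1/3) + 2^(1/3)*(sqrt(697) + 27)^(1/3))/6) + 2*b^2/3 + 8*b/9 + 43/27


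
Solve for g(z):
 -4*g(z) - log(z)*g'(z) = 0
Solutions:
 g(z) = C1*exp(-4*li(z))
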